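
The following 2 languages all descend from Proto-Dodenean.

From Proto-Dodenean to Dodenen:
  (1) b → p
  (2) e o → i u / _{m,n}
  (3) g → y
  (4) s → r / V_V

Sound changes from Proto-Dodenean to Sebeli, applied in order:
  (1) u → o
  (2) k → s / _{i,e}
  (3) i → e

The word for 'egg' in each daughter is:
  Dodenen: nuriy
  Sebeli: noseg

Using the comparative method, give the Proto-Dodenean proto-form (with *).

*nusig

Position 5: Dodenen has y, Sebeli has g. Sebeli preserves g here (none of its changes turn any other segment into g), so the proto-segment is *g.
Position 2: Dodenen has u, Sebeli has o. Taking the neighbouring segments as reconstructed: Dodenen u can only go back to *u; Sebeli o could go back to *o or *u — the one source consistent with every daughter is *u.
This points to *nusig. Verify forward in each daughter:
Dodenen: *nusig
  nusig (rule 1 does not apply)
  nusig (rule 2 does not apply)
  nusig → nusiy   [unconditioned shift]
  nusiy → nuriy   [rhotacism]
  giving Dodenen nuriy.
Sebeli: *nusig > nosig > noseg  (by vowel merger, vowel merger)
No other proto-form is consistent with every reflex, so the reconstruction is *nusig.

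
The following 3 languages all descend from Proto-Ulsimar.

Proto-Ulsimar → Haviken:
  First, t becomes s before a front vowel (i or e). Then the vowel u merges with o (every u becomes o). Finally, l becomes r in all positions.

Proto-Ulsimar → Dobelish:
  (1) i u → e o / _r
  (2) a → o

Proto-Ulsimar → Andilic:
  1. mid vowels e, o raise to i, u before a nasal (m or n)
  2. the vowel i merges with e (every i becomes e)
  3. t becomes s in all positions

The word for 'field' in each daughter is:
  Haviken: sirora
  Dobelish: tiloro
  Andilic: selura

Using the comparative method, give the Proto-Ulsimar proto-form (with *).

*tilura

Position 6: Haviken has a, Dobelish has o, Andilic has a. Haviken preserves a here (none of its changes turn any other segment into a), so the proto-segment is *a.
Position 3: Haviken has r, Dobelish has l, Andilic has l. Dobelish preserves l here (none of its changes turn any other segment into l), so the proto-segment is *l.
This points to *tilura. Verify forward in each daughter:
Haviken: *tilura
  tilura → silura   [palatalisation]
  silura → silora   [vowel merger]
  silora → sirora   [unconditioned shift]
  giving Haviken sirora.
Dobelish: start from *tilura.
  rule 1 (pre-rhotic lowering): tilura → tilora
  rule 2 (vowel merger): tilora → tiloro
  ⇒ Dobelish tiloro
Andilic: start from *tilura.
  rule 1: no change — tilura
  rule 2 (vowel merger): tilura → telura
  rule 3 (unconditioned shift): telura → selura
  ⇒ Andilic selura
*tilura is the unique common source.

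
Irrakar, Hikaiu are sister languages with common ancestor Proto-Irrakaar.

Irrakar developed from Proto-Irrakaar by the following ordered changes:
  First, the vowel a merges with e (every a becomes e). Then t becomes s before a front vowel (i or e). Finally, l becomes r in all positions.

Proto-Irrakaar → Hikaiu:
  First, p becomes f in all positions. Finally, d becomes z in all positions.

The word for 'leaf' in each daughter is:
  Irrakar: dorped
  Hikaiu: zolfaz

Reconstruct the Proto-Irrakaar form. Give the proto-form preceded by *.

Position 3: Irrakar has r, Hikaiu has l. Hikaiu preserves l here (none of its changes turn any other segment into l), so the proto-segment is *l.
Position 1: Irrakar has d, Hikaiu has z. Irrakar preserves d here (none of its changes turn any other segment into d), so the proto-segment is *d.
Continuing position by position gives *dolpad; check it forward:
Irrakar: *dolpad
  dolpad → dolped   [vowel merger]
  dolped (rule 2 does not apply)
  dolped → dorped   [unconditioned shift]
  giving Irrakar dorped.
Hikaiu: *dolpad > dolfad > zolfaz  (by unconditioned shift, unconditioned shift)
*dolpad is the unique common source.

*dolpad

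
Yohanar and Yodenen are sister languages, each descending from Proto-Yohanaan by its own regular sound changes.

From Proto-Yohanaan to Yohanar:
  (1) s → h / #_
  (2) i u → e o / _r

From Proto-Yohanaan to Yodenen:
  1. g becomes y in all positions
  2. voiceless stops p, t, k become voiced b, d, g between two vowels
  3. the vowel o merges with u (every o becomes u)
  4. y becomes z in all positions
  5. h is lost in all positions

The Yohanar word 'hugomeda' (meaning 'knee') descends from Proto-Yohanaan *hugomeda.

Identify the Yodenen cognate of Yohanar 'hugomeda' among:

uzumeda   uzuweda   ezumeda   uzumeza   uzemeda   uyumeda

uzumeda

Yodenen: *hugomeda > huyomeda > huyumeda > huzumeda > uzumeda  (by unconditioned shift, vowel merger, unconditioned shift, h-loss)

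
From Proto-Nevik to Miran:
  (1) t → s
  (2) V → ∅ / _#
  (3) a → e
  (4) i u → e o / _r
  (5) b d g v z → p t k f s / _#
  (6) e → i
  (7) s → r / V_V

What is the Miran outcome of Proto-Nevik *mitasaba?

miririp

Miran: *mitasaba
  mitasaba → misasaba   [unconditioned shift]
  misasaba → misasab   [apocope]
  misasab → miseseb   [vowel merger]
  miseseb (rule 4 does not apply)
  miseseb → misesep   [final devoicing]
  misesep → misisip   [vowel merger]
  misisip → miririp   [rhotacism]
  giving Miran miririp.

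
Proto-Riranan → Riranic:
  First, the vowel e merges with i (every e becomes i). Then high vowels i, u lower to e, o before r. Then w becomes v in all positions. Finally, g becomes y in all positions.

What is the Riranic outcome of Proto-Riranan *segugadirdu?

Riranic: start from *segugadirdu.
  rule 1 (vowel merger): segugadirdu → sigugadirdu
  rule 2 (pre-rhotic lowering): sigugadirdu → sigugaderdu
  rule 3: no change — sigugaderdu
  rule 4 (unconditioned shift): sigugaderdu → siyuyaderdu
  ⇒ Riranic siyuyaderdu

siyuyaderdu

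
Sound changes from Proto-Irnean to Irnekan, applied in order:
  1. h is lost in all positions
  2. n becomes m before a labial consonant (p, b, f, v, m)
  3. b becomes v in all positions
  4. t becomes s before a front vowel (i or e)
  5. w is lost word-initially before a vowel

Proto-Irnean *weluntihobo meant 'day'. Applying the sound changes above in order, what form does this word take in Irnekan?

Irnekan: *weluntihobo > weluntiobo > weluntiovo > welunsiovo > elunsiovo  (by h-loss, unconditioned shift, palatalisation, glide loss)

elunsiovo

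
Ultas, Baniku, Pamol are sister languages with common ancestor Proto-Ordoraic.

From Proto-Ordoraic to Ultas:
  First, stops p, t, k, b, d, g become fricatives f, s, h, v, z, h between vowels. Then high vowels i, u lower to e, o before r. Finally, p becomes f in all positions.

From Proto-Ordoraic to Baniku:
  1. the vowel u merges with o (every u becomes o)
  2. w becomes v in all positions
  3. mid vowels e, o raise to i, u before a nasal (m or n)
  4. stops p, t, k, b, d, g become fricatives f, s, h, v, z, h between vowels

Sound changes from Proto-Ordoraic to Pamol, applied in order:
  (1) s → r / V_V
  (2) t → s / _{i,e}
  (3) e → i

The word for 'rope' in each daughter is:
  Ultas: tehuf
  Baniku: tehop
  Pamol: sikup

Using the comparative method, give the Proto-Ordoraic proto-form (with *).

*tekup

Position 2: Ultas has e, Baniku has e, Pamol has i. Baniku preserves e here (none of its changes turn any other segment into e), so the proto-segment is *e.
Position 1: Ultas has t, Baniku has t, Pamol has s. Ultas preserves t here (none of its changes turn any other segment into t), so the proto-segment is *t.
Continuing position by position gives *tekup; check it forward:
Ultas: start from *tekup.
  rule 1 (intervocalic lenition): tekup → tehup
  rule 2: no change — tehup
  rule 3 (unconditioned shift): tehup → tehuf
  ⇒ Ultas tehuf
Baniku: start from *tekup.
  rule 1 (vowel merger): tekup → tekop
  rule 2: no change — tekop
  rule 3: no change — tekop
  rule 4 (intervocalic lenition): tekop → tehop
  ⇒ Baniku tehop
Pamol: *tekup > sekup > sikup  (by palatalisation, vowel merger)
Only *tekup yields all of Ultas tehuf, Baniku tehop, Pamol sikup.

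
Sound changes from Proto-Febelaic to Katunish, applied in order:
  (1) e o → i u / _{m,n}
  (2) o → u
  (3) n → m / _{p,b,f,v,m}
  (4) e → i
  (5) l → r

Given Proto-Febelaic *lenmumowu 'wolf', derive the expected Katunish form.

Katunish: start from *lenmumowu.
  rule 1 (pre-nasal raising): lenmumowu → linmumowu
  rule 2 (vowel merger): linmumowu → linmumuwu
  rule 3 (nasal place assimilation): linmumuwu → limmumuwu
  rule 4: no change — limmumuwu
  rule 5 (unconditioned shift): limmumuwu → rimmumuwu
  ⇒ Katunish rimmumuwu

rimmumuwu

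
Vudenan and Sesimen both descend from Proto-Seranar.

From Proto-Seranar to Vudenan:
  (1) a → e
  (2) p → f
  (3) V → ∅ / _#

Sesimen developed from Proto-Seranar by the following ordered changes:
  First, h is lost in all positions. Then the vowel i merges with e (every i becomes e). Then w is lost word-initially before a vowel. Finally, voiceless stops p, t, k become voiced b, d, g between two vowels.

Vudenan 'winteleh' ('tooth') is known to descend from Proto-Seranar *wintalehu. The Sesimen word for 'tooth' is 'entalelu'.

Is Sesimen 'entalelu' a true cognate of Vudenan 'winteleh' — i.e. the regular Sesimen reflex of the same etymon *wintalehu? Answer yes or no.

no

Derive the expected Sesimen reflex of *wintalehu:
Sesimen: *wintalehu > wintaleu > wentaleu > entaleu  (by h-loss, vowel merger, glide loss)
The regular Sesimen reflex would be 'entaleu', but the attested form is 'entalelu'. The correspondence is irregular, so they are not cognates (the Sesimen form has a different source).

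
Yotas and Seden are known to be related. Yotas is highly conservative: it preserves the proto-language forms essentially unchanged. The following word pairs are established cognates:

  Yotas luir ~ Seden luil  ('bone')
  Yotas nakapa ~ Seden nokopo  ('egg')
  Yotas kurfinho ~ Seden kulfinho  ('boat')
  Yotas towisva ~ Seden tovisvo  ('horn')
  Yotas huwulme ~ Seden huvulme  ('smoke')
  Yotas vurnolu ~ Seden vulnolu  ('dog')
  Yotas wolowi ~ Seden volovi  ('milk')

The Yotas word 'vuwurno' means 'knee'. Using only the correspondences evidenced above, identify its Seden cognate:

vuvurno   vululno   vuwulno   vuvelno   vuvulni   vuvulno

vuvulno

huwulme ~ huvulme — Yotas w corresponds to Seden v between vowels (before a back vowel).
vurnolu ~ vulnolu — Yotas r corresponds to Seden l after a vowel, before a nasal.
Applying these to Yotas 'vuwurno':
  vuwurno → vuvurno   (w→v between vowels (before a back vowel))
  vuvurno → vuvulno   (r→l after a vowel, before a nasal)
So the Seden cognate is 'vuvulno'.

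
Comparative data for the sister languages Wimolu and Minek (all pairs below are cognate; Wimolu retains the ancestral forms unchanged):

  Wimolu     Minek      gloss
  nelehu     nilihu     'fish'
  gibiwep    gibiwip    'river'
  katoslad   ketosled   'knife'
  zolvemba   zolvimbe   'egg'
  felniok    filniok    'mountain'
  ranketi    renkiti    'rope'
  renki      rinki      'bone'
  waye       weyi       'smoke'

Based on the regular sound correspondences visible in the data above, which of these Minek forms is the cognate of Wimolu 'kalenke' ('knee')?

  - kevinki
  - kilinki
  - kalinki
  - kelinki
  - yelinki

katoslad ~ ketosled, waye ~ weyi — Wimolu a corresponds to Minek e after a consonant, before a consonant other than r, m, n, p, b, f, v.
renki ~ rinki — Wimolu e corresponds to Minek i after a consonant, before a nasal.
waye ~ weyi — Wimolu e corresponds to Minek i word-finally.
Applying these to Wimolu 'kalenke':
  kalenke → kelenke   (a→e after a consonant, before a consonant other than r, m, n, p, b, f, v)
  kelenke → kelinke   (e→i after a consonant, before a nasal)
  kelinke → kelinki   (e→i word-finally)
So the Minek cognate is 'kelinki'.

kelinki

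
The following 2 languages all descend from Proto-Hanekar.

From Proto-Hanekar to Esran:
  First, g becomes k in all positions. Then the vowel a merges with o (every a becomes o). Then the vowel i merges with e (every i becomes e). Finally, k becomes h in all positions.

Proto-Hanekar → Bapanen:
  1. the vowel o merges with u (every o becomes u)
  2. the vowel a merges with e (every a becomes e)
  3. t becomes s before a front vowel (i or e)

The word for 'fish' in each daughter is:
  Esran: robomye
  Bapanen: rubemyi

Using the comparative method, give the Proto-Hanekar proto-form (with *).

Position 7: Esran has e, Bapanen has i. Bapanen preserves i here (none of its changes turn any other segment into i), so the proto-segment is *i.
Position 4: Esran has o, Bapanen has e. Taking the neighbouring segments as reconstructed: Esran o could go back to *a or *o; Bapanen e could go back to *a or *e — the one source consistent with every daughter is *a.
Verify the candidate proto-form against each daughter:
Esran: start from *robamyi.
  rule 1: no change — robamyi
  rule 2 (vowel merger): robamyi → robomyi
  rule 3 (vowel merger): robomyi → robomye
  rule 4: no change — robomye
  ⇒ Esran robomye
Bapanen: *robamyi > rubamyi > rubemyi  (by vowel merger, vowel merger)
Only *robamyi yields all of Esran robomye, Bapanen rubemyi.

*robamyi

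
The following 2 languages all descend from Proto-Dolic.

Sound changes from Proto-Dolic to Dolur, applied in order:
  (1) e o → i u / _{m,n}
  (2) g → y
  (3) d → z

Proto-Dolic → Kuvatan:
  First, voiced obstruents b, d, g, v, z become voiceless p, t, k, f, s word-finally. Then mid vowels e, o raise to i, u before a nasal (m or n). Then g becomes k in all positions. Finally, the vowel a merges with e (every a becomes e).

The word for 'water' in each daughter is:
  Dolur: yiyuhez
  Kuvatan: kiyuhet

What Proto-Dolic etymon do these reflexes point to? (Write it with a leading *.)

*giyuhed

Position 1: Dolur has y, Kuvatan has k. Taking the neighbouring segments as reconstructed: Dolur y could go back to *g or *y; Kuvatan k could go back to *k or *g — the one source consistent with every daughter is *g.
Position 7: Dolur has z, Kuvatan has t. Taking the neighbouring segments as reconstructed: Dolur z could go back to *d or *z; Kuvatan t could go back to *t or *d — the one source consistent with every daughter is *d.
The remaining positions agree across the daughters. Check the candidate against every language:
Dolur: start from *giyuhed.
  rule 1: no change — giyuhed
  rule 2 (unconditioned shift): giyuhed → yiyuhed
  rule 3 (unconditioned shift): yiyuhed → yiyuhez
  ⇒ Dolur yiyuhez
Kuvatan: start from *giyuhed.
  rule 1 (final devoicing): giyuhed → giyuhet
  rule 2: no change — giyuhet
  rule 3 (unconditioned shift): giyuhet → kiyuhet
  rule 4: no change — kiyuhet
  ⇒ Kuvatan kiyuhet
Only *giyuhed yields all of Dolur yiyuhez, Kuvatan kiyuhet.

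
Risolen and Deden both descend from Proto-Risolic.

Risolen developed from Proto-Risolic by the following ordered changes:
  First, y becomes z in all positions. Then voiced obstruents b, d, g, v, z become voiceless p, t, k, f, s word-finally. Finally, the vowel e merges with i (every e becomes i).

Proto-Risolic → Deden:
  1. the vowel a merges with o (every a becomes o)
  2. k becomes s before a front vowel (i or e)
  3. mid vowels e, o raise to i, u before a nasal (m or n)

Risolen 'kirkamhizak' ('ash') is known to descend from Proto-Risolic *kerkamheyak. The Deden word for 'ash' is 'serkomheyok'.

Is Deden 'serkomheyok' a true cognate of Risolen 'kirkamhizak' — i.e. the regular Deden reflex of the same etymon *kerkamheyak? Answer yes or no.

no

Derive the expected Deden reflex of *kerkamheyak:
Deden: start from *kerkamheyak.
  rule 1 (vowel merger): kerkamheyak → kerkomheyok
  rule 2 (palatalisation): kerkomheyok → serkomheyok
  rule 3 (pre-nasal raising): serkomheyok → serkumheyok
  ⇒ Deden serkumheyok
The regular Deden reflex would be 'serkumheyok', but the attested form is 'serkomheyok'. The correspondence is irregular, so they are not cognates (the Deden form has a different source).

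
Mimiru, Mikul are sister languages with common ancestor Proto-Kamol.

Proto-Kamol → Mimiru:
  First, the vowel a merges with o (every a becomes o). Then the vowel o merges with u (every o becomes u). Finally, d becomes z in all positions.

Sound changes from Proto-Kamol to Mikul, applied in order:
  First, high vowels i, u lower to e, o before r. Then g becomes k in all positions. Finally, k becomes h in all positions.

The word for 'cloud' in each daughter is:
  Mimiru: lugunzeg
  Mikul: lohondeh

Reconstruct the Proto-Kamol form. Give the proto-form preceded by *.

Position 8: Mimiru has g, Mikul has h. Mimiru preserves g here (none of its changes turn any other segment into g), so the proto-segment is *g.
Position 3: Mimiru has g, Mikul has h. Mimiru preserves g here (none of its changes turn any other segment into g), so the proto-segment is *g.
Position 2: Mimiru has u, Mikul has o. Taking the neighbouring segments as reconstructed: Mimiru u could go back to *a or *o or *u; Mikul o can only go back to *o — the one source consistent with every daughter is *o.
Verify the candidate proto-form against each daughter:
Mimiru: *logondeg
  logondeg (rule 1 does not apply)
  logondeg → lugundeg   [vowel merger]
  lugundeg → lugunzeg   [unconditioned shift]
  giving Mimiru lugunzeg.
Mikul: *logondeg > lokondek > lohondeh  (by unconditioned shift, unconditioned shift)
No other proto-form is consistent with every reflex, so the reconstruction is *logondeg.

*logondeg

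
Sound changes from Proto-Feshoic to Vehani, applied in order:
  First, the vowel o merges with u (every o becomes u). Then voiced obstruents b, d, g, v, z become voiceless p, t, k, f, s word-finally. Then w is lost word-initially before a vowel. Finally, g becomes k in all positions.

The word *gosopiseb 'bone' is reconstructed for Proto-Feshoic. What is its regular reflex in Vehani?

Vehani: start from *gosopiseb.
  rule 1 (vowel merger): gosopiseb → gusupiseb
  rule 2 (final devoicing): gusupiseb → gusupisep
  rule 3: no change — gusupisep
  rule 4 (unconditioned shift): gusupisep → kusupisep
  ⇒ Vehani kusupisep

kusupisep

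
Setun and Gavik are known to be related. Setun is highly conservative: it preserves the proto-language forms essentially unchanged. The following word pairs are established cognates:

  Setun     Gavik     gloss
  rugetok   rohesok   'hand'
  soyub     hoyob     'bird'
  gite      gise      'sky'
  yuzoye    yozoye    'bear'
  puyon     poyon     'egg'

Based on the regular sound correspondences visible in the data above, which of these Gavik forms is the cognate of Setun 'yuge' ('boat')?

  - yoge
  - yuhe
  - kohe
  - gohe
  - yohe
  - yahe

rugetok ~ rohesok, yuzoye ~ yozoye — Setun u corresponds to Gavik o after a consonant, before a consonant other than r, m, n, p, b, f, v.
rugetok ~ rohesok — Setun g corresponds to Gavik h between vowels (before a front vowel).
Applying these to Setun 'yuge':
  yuge → yoge   (u→o after a consonant, before a consonant other than r, m, n, p, b, f, v)
  yoge → yohe   (g→h between vowels (before a front vowel))
So the Gavik cognate is 'yohe'.

yohe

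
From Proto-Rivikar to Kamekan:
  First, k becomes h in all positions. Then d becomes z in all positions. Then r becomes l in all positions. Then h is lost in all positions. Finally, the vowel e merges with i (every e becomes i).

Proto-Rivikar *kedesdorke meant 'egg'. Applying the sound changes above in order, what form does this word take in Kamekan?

Kamekan: *kedesdorke
  kedesdorke → hedesdorhe   [unconditioned shift]
  hedesdorhe → hezeszorhe   [unconditioned shift]
  hezeszorhe → hezeszolhe   [unconditioned shift]
  hezeszolhe → ezeszole   [h-loss]
  ezeszole → iziszoli   [vowel merger]
  giving Kamekan iziszoli.

iziszoli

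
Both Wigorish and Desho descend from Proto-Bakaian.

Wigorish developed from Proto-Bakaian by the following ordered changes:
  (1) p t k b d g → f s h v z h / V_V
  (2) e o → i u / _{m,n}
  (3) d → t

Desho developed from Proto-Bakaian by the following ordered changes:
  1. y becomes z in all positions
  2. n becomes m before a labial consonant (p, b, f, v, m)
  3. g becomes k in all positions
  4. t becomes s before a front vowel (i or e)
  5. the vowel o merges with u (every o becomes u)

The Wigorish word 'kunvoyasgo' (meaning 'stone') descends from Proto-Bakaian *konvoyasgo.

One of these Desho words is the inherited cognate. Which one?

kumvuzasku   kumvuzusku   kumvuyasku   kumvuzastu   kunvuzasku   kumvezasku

Desho: start from *konvoyasgo.
  rule 1 (unconditioned shift): konvoyasgo → konvozasgo
  rule 2 (nasal place assimilation): konvozasgo → komvozasgo
  rule 3 (unconditioned shift): komvozasgo → komvozasko
  rule 4: no change — komvozasko
  rule 5 (vowel merger): komvozasko → kumvuzasku
  ⇒ Desho kumvuzasku
Among the options, 'kumvuzasku' alone shows every Desho change applied in order.

kumvuzasku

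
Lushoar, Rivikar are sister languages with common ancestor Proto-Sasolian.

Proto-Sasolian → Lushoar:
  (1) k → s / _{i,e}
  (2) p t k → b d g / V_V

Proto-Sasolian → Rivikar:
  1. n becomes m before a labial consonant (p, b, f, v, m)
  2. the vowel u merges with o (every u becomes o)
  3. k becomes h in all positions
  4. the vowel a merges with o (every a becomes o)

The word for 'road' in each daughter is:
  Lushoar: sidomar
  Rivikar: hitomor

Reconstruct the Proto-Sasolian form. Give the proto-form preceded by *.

*kitomar

Position 6: Lushoar has a, Rivikar has o. Lushoar preserves a here (none of its changes turn any other segment into a), so the proto-segment is *a.
Position 3: Lushoar has d, Rivikar has t. Rivikar preserves t here (none of its changes turn any other segment into t), so the proto-segment is *t.
Continuing position by position gives *kitomar; check it forward:
Lushoar: *kitomar > sitomar > sidomar  (by palatalisation, intervocalic voicing)
Rivikar: *kitomar > hitomar > hitomor  (by unconditioned shift, vowel merger)
Only *kitomar yields all of Lushoar sidomar, Rivikar hitomor.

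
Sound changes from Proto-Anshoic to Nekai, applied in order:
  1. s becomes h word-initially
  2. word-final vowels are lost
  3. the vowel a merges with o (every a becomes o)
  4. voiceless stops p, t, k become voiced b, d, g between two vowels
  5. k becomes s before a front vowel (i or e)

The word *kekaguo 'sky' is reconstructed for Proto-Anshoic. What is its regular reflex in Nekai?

segogu

Nekai: *kekaguo
  kekaguo (rule 1 does not apply)
  kekaguo → kekagu   [apocope]
  kekagu → kekogu   [vowel merger]
  kekogu → kegogu   [intervocalic voicing]
  kegogu → segogu   [palatalisation]
  giving Nekai segogu.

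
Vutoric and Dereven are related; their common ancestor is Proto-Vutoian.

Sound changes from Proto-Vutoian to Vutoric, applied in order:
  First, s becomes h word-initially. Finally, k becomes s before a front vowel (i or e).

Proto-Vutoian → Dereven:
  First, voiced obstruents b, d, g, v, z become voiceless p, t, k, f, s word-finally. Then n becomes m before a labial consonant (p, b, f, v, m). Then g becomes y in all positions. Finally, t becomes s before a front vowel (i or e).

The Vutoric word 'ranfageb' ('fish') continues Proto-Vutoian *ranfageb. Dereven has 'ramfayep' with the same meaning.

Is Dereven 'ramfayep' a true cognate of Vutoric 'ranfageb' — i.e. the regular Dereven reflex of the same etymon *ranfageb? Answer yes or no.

Derive the expected Dereven reflex of *ranfageb:
Dereven: start from *ranfageb.
  rule 1 (final devoicing): ranfageb → ranfagep
  rule 2 (nasal place assimilation): ranfagep → ramfagep
  rule 3 (unconditioned shift): ramfagep → ramfayep
  rule 4: no change — ramfayep
  ⇒ Dereven ramfayep
Dereven 'ramfayep' matches the regular reflex exactly, so the pair is cognate.

yes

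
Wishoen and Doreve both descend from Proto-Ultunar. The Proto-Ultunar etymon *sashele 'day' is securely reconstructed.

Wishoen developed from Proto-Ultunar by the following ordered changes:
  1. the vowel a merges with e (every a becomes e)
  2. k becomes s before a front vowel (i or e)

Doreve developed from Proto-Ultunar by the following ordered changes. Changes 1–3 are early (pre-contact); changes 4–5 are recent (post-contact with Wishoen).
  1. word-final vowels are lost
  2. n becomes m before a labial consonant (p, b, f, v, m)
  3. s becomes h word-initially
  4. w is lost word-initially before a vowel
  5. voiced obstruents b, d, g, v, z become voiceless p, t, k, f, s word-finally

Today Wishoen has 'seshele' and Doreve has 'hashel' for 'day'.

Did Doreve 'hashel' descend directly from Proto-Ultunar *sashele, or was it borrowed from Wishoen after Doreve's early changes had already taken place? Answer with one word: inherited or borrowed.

If inherited, *sashele would pass through all of Doreve's changes:
Doreve: *sashele > sashel > hashel  (by apocope, debuccalisation)
If borrowed from Wishoen 'seshele' after the early changes, it would undergo only the recent ones:
  rule 4 (glide loss): no change (seshele)
  rule 5 (final devoicing): no change (seshele)
  ⇒ as a loan: seshele
Doreve 'hashel' matches the inherited outcome exactly, so it is an inherited cognate, not a loan.

inherited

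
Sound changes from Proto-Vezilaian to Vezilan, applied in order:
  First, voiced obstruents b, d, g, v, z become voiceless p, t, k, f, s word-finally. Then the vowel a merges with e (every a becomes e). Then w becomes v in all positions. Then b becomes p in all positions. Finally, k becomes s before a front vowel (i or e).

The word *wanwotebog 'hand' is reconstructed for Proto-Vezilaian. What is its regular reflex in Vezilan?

venvotepok

Vezilan: *wanwotebog > wanwotebok > wenwotebok > venvotebok > venvotepok  (by final devoicing, vowel merger, unconditioned shift, unconditioned shift)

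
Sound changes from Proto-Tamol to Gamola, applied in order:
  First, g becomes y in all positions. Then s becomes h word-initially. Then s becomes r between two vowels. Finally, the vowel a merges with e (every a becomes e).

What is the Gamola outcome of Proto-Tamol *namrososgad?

Gamola: *namrososgad
  namrososgad → namrososyad   [unconditioned shift]
  namrososyad (rule 2 does not apply)
  namrososyad → namrorosyad   [rhotacism]
  namrorosyad → nemrorosyed   [vowel merger]
  giving Gamola nemrorosyed.

nemrorosyed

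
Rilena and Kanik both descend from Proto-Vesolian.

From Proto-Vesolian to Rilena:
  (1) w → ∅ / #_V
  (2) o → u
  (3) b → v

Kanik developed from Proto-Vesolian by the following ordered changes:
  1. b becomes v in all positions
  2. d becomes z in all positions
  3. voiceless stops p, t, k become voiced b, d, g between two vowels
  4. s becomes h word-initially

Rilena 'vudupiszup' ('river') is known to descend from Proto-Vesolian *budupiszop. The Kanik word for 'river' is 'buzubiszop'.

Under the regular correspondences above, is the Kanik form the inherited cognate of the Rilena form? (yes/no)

Derive the expected Kanik reflex of *budupiszop:
Kanik: start from *budupiszop.
  rule 1 (unconditioned shift): budupiszop → vudupiszop
  rule 2 (unconditioned shift): vudupiszop → vuzupiszop
  rule 3 (intervocalic voicing): vuzupiszop → vuzubiszop
  rule 4: no change — vuzubiszop
  ⇒ Kanik vuzubiszop
The regular Kanik reflex would be 'vuzubiszop', but the attested form is 'buzubiszop'. The correspondence is irregular, so they are not cognates (the Kanik form has a different source).

no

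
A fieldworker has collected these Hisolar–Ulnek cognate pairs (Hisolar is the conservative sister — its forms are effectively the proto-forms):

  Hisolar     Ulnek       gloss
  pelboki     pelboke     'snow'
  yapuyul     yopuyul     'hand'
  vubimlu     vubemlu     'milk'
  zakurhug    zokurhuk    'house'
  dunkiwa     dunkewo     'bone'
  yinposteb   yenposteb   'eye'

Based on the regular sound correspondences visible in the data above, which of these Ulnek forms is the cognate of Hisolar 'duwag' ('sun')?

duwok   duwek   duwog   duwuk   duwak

zakurhug ~ zokurhuk — Hisolar a corresponds to Ulnek o after a consonant, before a consonant other than r, m, n, p, b, f, v.
zakurhug ~ zokurhuk — Hisolar g corresponds to Ulnek k word-finally.
Applying these to Hisolar 'duwag':
  duwag → duwog   (a→o after a consonant, before a consonant other than r, m, n, p, b, f, v)
  duwog → duwok   (g→k word-finally)
So the Ulnek cognate is 'duwok'.

duwok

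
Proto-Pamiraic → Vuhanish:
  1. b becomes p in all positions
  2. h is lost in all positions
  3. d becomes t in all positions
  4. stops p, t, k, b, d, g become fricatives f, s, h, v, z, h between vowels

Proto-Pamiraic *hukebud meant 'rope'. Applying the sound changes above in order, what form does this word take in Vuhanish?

uhefut

Vuhanish: start from *hukebud.
  rule 1 (unconditioned shift): hukebud → hukepud
  rule 2 (h-loss): hukepud → ukepud
  rule 3 (unconditioned shift): ukepud → ukeput
  rule 4 (intervocalic lenition): ukeput → uhefut
  ⇒ Vuhanish uhefut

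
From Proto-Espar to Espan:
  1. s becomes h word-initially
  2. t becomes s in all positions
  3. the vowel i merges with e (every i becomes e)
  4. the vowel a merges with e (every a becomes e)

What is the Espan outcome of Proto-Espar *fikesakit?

Espan: *fikesakit > fikesakis > fekesakes > fekesekes  (by unconditioned shift, vowel merger, vowel merger)

fekesekes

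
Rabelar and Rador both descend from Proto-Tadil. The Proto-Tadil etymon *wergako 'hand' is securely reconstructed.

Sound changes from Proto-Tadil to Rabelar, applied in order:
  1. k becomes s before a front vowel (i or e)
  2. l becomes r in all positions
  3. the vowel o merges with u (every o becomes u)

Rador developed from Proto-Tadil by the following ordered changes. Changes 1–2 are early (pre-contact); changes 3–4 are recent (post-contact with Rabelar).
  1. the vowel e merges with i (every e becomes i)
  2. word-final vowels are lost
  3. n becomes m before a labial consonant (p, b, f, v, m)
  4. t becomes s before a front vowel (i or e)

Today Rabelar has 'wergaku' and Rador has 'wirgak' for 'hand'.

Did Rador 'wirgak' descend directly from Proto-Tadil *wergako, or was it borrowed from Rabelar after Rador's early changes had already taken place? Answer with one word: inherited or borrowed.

If inherited, *wergako would pass through all of Rador's changes:
Rador: *wergako > wirgako > wirgak  (by vowel merger, apocope)
If borrowed from Rabelar 'wergaku' after the early changes, it would undergo only the recent ones:
  rule 3 (nasal place assimilation): no change (wergaku)
  rule 4 (palatalisation): no change (wergaku)
  ⇒ as a loan: wergaku
Rador 'wirgak' matches the inherited outcome exactly, so it is an inherited cognate, not a loan.

inherited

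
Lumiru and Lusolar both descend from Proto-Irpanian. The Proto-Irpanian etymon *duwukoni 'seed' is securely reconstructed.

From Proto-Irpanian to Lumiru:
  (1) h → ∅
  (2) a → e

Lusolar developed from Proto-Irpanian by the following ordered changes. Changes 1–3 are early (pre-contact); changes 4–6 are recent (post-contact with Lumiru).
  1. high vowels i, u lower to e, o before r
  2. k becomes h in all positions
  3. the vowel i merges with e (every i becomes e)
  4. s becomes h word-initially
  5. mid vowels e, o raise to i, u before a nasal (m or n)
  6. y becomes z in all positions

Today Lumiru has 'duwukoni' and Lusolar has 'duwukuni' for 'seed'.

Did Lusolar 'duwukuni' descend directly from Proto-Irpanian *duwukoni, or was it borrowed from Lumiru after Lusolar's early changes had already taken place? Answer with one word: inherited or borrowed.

If inherited, *duwukoni would pass through all of Lusolar's changes:
Lusolar: start from *duwukoni.
  rule 1: no change — duwukoni
  rule 2 (unconditioned shift): duwukoni → duwuhoni
  rule 3 (vowel merger): duwuhoni → duwuhone
  rule 4: no change — duwuhone
  rule 5 (pre-nasal raising): duwuhone → duwuhune
  rule 6: no change — duwuhune
  ⇒ Lusolar duwuhune
If borrowed from Lumiru 'duwukoni' after the early changes, it would undergo only the recent ones:
  rule 4 (debuccalisation): no change (duwukoni)
  rule 5 (pre-nasal raising): duwukoni → duwukuni
  rule 6 (unconditioned shift): no change (duwukuni)
  ⇒ as a loan: duwukuni
Lusolar 'duwukuni' matches the loan outcome 'duwukuni', not the inherited 'duwuhune' — it skipped the early Lusolar changes, so it was borrowed from Lumiru.

borrowed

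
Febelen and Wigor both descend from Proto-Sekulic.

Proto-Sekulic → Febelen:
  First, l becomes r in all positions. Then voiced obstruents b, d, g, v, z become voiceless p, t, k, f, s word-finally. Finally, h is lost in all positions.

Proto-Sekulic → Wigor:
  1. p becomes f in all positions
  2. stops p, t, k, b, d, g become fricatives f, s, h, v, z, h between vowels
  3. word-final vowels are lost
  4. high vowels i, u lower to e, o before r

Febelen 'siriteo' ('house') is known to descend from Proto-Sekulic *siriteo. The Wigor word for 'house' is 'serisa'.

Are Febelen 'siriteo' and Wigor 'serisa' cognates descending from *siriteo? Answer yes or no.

no

Derive the expected Wigor reflex of *siriteo:
Wigor: *siriteo
  siriteo (rule 1 does not apply)
  siriteo → siriseo   [intervocalic lenition]
  siriseo → sirise   [apocope]
  sirise → serise   [pre-rhotic lowering]
  giving Wigor serise.
The regular Wigor reflex would be 'serise', but the attested form is 'serisa'. The correspondence is irregular, so they are not cognates (the Wigor form has a different source).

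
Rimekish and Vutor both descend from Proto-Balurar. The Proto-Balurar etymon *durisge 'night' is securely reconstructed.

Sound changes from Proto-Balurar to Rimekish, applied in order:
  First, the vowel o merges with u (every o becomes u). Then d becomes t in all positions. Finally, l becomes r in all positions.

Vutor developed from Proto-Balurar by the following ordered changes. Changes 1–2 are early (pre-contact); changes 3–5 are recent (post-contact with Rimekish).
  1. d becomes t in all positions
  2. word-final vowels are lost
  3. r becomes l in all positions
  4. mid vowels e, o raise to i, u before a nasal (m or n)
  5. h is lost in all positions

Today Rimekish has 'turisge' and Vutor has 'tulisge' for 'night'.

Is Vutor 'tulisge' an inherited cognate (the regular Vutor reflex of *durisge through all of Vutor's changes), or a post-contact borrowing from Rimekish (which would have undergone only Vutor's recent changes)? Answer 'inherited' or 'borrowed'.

If inherited, *durisge would pass through all of Vutor's changes:
Vutor: *durisge
  durisge → turisge   [unconditioned shift]
  turisge → turisg   [apocope]
  turisg → tulisg   [unconditioned shift]
  tulisg (rule 4 does not apply)
  tulisg (rule 5 does not apply)
  giving Vutor tulisg.
If borrowed from Rimekish 'turisge' after the early changes, it would undergo only the recent ones:
  rule 3 (unconditioned shift): turisge → tulisge
  rule 4 (pre-nasal raising): no change (tulisge)
  rule 5 (h-loss): no change (tulisge)
  ⇒ as a loan: tulisge
Vutor 'tulisge' matches the loan outcome 'tulisge', not the inherited 'tulisg' — it skipped the early Vutor changes, so it was borrowed from Rimekish.

borrowed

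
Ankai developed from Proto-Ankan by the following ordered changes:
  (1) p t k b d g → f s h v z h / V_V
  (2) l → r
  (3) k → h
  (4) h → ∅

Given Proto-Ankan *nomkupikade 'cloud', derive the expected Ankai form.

Ankai: start from *nomkupikade.
  rule 1 (intervocalic lenition): nomkupikade → nomkufihaze
  rule 2: no change — nomkufihaze
  rule 3 (unconditioned shift): nomkufihaze → nomhufihaze
  rule 4 (h-loss): nomhufihaze → nomufiaze
  ⇒ Ankai nomufiaze

nomufiaze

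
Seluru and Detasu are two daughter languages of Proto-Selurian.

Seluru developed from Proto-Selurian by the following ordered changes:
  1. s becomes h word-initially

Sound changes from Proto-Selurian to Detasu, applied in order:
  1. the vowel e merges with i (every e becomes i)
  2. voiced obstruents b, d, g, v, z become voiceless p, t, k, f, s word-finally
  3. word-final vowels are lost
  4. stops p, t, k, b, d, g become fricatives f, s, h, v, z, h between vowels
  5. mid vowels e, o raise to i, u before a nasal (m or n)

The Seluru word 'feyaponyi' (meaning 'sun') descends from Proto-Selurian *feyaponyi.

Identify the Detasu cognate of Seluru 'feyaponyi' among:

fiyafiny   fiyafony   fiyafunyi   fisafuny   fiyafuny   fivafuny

Detasu: *feyaponyi
  feyaponyi → fiyaponyi   [vowel merger]
  fiyaponyi (rule 2 does not apply)
  fiyaponyi → fiyapony   [apocope]
  fiyapony → fiyafony   [intervocalic lenition]
  fiyafony → fiyafuny   [pre-nasal raising]
  giving Detasu fiyafuny.

fiyafuny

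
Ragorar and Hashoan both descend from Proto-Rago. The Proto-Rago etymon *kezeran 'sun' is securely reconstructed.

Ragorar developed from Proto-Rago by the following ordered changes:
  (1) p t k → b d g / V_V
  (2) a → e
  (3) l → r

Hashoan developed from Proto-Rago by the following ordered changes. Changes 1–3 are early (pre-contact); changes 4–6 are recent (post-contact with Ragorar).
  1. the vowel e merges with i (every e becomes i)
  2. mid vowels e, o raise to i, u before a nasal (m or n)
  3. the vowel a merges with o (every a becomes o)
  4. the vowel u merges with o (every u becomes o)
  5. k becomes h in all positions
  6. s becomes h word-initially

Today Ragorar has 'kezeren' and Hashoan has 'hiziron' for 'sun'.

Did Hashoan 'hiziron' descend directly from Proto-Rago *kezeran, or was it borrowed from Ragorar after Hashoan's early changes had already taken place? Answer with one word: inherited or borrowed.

If inherited, *kezeran would pass through all of Hashoan's changes:
Hashoan: *kezeran > kiziran > kiziron > hiziron  (by vowel merger, vowel merger, unconditioned shift)
If borrowed from Ragorar 'kezeren' after the early changes, it would undergo only the recent ones:
  rule 4 (vowel merger): no change (kezeren)
  rule 5 (unconditioned shift): kezeren → hezeren
  rule 6 (debuccalisation): no change (hezeren)
  ⇒ as a loan: hezeren
Hashoan 'hiziron' matches the inherited outcome exactly, so it is an inherited cognate, not a loan.

inherited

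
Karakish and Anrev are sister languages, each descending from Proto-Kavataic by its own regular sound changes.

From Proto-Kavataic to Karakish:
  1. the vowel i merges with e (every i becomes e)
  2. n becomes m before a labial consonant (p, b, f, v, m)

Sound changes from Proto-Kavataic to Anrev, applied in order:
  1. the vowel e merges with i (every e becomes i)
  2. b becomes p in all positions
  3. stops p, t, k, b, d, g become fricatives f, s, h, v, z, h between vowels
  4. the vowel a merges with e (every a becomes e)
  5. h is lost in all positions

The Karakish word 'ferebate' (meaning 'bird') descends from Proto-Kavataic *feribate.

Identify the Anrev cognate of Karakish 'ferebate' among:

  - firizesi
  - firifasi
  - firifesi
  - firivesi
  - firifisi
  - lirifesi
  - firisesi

firifesi

Anrev: start from *feribate.
  rule 1 (vowel merger): feribate → firibati
  rule 2 (unconditioned shift): firibati → firipati
  rule 3 (intervocalic lenition): firipati → firifasi
  rule 4 (vowel merger): firifasi → firifesi
  rule 5: no change — firifesi
  ⇒ Anrev firifesi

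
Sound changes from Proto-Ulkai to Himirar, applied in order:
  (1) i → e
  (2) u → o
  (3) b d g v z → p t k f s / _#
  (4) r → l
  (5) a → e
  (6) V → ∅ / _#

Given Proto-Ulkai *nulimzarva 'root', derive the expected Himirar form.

Himirar: start from *nulimzarva.
  rule 1 (vowel merger): nulimzarva → nulemzarva
  rule 2 (vowel merger): nulemzarva → nolemzarva
  rule 3: no change — nolemzarva
  rule 4 (unconditioned shift): nolemzarva → nolemzalva
  rule 5 (vowel merger): nolemzalva → nolemzelve
  rule 6 (apocope): nolemzelve → nolemzelv
  ⇒ Himirar nolemzelv

nolemzelv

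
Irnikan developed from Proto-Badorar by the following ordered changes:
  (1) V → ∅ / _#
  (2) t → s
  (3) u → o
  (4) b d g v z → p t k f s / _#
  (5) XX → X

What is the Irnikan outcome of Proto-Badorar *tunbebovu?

Irnikan: start from *tunbebovu.
  rule 1 (apocope): tunbebovu → tunbebov
  rule 2 (unconditioned shift): tunbebov → sunbebov
  rule 3 (vowel merger): sunbebov → sonbebov
  rule 4 (final devoicing): sonbebov → sonbebof
  rule 5: no change — sonbebof
  ⇒ Irnikan sonbebof

sonbebof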